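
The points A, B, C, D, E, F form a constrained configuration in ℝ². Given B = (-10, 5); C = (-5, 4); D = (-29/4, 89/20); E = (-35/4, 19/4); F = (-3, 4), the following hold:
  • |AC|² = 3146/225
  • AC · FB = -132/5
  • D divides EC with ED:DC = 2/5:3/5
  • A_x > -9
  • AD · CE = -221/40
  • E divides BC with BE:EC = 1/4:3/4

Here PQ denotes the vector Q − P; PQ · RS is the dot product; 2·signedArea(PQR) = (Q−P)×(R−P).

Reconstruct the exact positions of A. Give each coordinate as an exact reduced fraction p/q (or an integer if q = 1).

1. A_x = -26/3  [AC · FB = -132/5 ∩ AD · CE = -221/40]
2. A_y = 71/15  [AC · FB = -132/5 ∩ AD · CE = -221/40]
   → A = (-26/3, 71/15)

A = (-26/3, 71/15)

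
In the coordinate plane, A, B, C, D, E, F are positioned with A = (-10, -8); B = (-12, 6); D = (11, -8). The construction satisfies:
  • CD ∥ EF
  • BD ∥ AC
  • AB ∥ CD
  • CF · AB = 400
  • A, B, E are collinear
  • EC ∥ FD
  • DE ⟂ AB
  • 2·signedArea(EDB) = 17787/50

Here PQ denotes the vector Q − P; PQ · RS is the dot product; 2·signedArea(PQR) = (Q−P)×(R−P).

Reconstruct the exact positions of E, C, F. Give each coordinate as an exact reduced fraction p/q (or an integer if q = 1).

1. E_x = -479/50  [A, B, E are collinear ∩ DE ⟂ AB]
2. E_y = -547/50  [A, B, E are collinear ∩ DE ⟂ AB]
   → E = (-479/50, -547/50)
3. C_x = 13  [AB ∥ CD ∩ BD ∥ AC]
4. C_y = -22  [AB ∥ CD ∩ BD ∥ AC]
   → C = (13, -22)
5. F_x = -579/50  [EC ∥ FD ∩ CD ∥ EF]
6. F_y = 153/50  [EC ∥ FD ∩ CD ∥ EF]
   → F = (-579/50, 153/50)

C = (13, -22)
E = (-479/50, -547/50)
F = (-579/50, 153/50)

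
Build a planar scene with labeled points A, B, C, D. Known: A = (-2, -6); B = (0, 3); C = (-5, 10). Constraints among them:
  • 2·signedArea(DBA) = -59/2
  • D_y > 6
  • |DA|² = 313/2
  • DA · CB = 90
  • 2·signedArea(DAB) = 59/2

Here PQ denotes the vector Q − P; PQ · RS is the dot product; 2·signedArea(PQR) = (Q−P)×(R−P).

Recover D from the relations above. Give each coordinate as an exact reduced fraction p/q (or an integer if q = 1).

D = (-5/2, 13/2)

1. D_x = -5/2  [2·signedArea(DBA) = -59/2 ∩ DA · CB = 90]
2. D_y = 13/2  [2·signedArea(DBA) = -59/2 ∩ DA · CB = 90]
   → D = (-5/2, 13/2)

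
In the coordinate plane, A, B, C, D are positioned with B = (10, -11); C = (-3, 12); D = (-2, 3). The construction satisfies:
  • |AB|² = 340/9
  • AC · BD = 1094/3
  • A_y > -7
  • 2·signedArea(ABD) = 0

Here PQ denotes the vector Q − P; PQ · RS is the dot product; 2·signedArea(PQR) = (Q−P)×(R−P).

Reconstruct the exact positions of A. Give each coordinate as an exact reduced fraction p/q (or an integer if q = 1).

A = (6, -19/3)

1. A_x = 6  [2·signedArea(ABD) = 0 ∩ AC · BD = 1094/3]
2. A_y = -19/3  [2·signedArea(ABD) = 0 ∩ AC · BD = 1094/3]
   → A = (6, -19/3)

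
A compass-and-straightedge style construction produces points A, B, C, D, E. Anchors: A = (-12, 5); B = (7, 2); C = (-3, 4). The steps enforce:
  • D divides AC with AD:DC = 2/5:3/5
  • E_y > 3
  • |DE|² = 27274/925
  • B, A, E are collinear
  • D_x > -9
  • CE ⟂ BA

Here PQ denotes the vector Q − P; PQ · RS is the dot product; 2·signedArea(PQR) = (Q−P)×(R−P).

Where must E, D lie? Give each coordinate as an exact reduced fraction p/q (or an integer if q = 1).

1. E_x = -567/185  [B, A, E are collinear ∩ CE ⟂ BA]
2. E_y = 664/185  [B, A, E are collinear ∩ CE ⟂ BA]
   → E = (-567/185, 664/185)
3. D_x = -42/5  [D divides AC with AD:DC = 2/5:3/5]
4. D_y = 23/5  [D divides AC with AD:DC = 2/5:3/5]
   → D = (-42/5, 23/5)

D = (-42/5, 23/5)
E = (-567/185, 664/185)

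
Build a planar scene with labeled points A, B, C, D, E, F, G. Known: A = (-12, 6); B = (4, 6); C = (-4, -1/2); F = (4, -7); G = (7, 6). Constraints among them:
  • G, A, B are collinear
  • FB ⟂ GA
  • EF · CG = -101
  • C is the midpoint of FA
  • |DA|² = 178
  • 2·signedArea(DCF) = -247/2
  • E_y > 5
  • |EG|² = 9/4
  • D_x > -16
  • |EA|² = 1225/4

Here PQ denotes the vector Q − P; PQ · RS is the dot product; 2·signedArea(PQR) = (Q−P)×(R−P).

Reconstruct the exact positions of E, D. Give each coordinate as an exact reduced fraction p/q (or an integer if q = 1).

D = (-15, -7)
E = (11/2, 6)

1. E_x = 11/2  [line -11·x + -13/2·y + 199/2 = 0 ∩ |EG|² = 9/4]
2. E_y = 6  [line -11·x + -13/2·y + 199/2 = 0 ∩ |EG|² = 9/4]
   → E = (11/2, 6)
3. D_x = -15  [line 13/2·x + 8·y + 307/2 = 0 ∩ |DA|² = 178]
4. D_y = -7  [line 13/2·x + 8·y + 307/2 = 0 ∩ |DA|² = 178]
   → D = (-15, -7)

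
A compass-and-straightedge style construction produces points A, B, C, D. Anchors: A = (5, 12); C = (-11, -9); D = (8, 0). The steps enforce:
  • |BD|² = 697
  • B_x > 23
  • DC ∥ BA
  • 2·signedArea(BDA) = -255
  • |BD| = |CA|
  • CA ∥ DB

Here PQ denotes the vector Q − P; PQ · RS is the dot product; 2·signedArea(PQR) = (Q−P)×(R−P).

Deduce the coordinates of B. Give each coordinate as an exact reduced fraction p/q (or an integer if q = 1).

B = (24, 21)

1. B_x = 24  [DC ∥ BA ∩ CA ∥ DB]
2. B_y = 21  [DC ∥ BA ∩ CA ∥ DB]
   → B = (24, 21)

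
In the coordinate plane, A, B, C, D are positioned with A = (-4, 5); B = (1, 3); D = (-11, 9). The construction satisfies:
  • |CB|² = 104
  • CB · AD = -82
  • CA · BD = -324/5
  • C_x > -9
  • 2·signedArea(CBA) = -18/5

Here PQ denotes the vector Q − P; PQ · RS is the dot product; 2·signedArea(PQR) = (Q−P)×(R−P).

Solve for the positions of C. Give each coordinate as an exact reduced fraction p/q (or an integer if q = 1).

C = (-41/5, 37/5)

1. C_x = -41/5  [2·signedArea(CBA) = -18/5 ∩ CA · BD = -324/5]
2. C_y = 37/5  [2·signedArea(CBA) = -18/5 ∩ CA · BD = -324/5]
   → C = (-41/5, 37/5)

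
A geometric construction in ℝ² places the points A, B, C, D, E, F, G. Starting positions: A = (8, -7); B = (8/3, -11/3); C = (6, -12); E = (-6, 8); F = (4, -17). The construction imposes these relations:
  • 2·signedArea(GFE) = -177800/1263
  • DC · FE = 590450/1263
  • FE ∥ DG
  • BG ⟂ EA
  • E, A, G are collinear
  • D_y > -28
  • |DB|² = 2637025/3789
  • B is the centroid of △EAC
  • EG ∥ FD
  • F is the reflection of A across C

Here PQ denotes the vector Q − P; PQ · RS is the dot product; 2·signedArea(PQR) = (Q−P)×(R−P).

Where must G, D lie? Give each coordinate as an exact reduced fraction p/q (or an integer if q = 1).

D = (17498/1263, -11602/421)
G = (4868/1263, -1077/421)

1. G_x = 4868/1263  [E, A, G are collinear ∩ BG ⟂ EA]
2. G_y = -1077/421  [E, A, G are collinear ∩ BG ⟂ EA]
   → G = (4868/1263, -1077/421)
3. D_x = 17498/1263  [FE ∥ DG ∩ EG ∥ FD]
4. D_y = -11602/421  [FE ∥ DG ∩ EG ∥ FD]
   → D = (17498/1263, -11602/421)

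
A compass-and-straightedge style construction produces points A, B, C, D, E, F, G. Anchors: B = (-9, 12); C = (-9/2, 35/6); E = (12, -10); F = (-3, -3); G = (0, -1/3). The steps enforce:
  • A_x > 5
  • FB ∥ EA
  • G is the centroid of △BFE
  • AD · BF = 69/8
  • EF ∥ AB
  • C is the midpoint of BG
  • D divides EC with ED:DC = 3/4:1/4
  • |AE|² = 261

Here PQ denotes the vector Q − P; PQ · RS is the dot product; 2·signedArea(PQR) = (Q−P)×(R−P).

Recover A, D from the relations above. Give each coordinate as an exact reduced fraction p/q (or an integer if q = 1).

1. A_x = 6  [EF ∥ AB ∩ FB ∥ EA]
2. A_y = 5  [EF ∥ AB ∩ FB ∥ EA]
   → A = (6, 5)
3. D_x = -3/8  [D divides EC with ED:DC = 3/4:1/4]
4. D_y = 15/8  [D divides EC with ED:DC = 3/4:1/4]
   → D = (-3/8, 15/8)

A = (6, 5)
D = (-3/8, 15/8)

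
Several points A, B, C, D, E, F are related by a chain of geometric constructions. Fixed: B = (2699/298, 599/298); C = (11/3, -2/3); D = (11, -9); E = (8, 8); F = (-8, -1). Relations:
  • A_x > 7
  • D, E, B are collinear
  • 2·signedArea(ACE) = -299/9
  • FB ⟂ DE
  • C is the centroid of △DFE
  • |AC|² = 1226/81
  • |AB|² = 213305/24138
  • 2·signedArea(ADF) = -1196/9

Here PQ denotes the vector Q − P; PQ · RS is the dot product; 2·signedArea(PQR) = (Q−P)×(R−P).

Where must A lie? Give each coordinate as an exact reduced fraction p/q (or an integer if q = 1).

1. A_x = 68/9  [2·signedArea(ACE) = -299/9 ∩ 2·signedArea(ADF) = -1196/9]
2. A_y = -5/9  [2·signedArea(ACE) = -299/9 ∩ 2·signedArea(ADF) = -1196/9]
   → A = (68/9, -5/9)

A = (68/9, -5/9)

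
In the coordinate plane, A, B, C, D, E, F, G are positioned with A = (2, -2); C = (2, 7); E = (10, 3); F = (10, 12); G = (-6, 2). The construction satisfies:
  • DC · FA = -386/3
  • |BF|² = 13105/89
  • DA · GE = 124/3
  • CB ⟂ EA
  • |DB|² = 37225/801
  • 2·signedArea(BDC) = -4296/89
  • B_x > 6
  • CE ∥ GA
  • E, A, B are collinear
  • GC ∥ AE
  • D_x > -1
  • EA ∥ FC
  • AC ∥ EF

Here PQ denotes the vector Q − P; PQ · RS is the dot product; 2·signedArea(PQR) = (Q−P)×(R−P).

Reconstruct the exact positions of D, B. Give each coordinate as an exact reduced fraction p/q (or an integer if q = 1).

B = (538/89, 47/89)
D = (-2/3, -2/3)

1. D_x = -2/3  [DA · GE = 124/3 ∩ DC · FA = -386/3]
2. D_y = -2/3  [DA · GE = 124/3 ∩ DC · FA = -386/3]
   → D = (-2/3, -2/3)
3. B_x = 538/89  [E, A, B are collinear ∩ CB ⟂ EA]
4. B_y = 47/89  [E, A, B are collinear ∩ CB ⟂ EA]
   → B = (538/89, 47/89)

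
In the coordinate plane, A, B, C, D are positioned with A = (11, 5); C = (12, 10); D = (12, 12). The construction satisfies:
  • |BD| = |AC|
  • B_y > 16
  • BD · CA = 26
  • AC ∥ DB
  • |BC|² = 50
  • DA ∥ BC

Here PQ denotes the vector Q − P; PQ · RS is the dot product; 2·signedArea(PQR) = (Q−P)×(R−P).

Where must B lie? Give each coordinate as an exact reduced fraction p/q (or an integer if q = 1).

B = (13, 17)

1. B_x = 13  [DA ∥ BC ∩ AC ∥ DB]
2. B_y = 17  [DA ∥ BC ∩ AC ∥ DB]
   → B = (13, 17)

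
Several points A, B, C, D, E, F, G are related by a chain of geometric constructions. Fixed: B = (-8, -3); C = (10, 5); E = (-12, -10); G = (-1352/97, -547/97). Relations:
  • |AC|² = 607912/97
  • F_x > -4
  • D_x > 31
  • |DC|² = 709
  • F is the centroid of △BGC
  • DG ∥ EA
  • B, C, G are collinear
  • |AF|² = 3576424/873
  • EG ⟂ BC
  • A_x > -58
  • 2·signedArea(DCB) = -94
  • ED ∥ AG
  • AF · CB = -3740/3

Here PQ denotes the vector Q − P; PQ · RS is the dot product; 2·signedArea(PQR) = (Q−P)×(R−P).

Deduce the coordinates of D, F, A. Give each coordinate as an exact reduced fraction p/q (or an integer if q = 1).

A = (-5620/97, -3457/97)
D = (32, 20)
F = (-386/97, -353/291)

1. D_x = 32  [line 8·x + -18·y + 104 = 0 ∩ |DC|² = 709]
2. D_y = 20  [line 8·x + -18·y + 104 = 0 ∩ |DC|² = 709]
   → D = (32, 20)
3. F_x = -386/97  [F is the centroid of △BGC]
4. F_y = -353/291  [F is the centroid of △BGC]
   → F = (-386/97, -353/291)
5. A_x = -5620/97  [ED ∥ AG ∩ DG ∥ EA]
6. A_y = -3457/97  [ED ∥ AG ∩ DG ∥ EA]
   → A = (-5620/97, -3457/97)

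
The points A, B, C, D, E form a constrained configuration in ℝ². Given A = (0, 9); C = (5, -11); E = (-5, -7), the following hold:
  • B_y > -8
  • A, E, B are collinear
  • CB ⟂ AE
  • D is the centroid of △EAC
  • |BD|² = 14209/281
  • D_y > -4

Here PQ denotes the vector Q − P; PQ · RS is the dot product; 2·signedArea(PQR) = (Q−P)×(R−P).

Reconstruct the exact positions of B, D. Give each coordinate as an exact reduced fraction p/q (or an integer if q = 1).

1. B_x = -1475/281  [A, E, B are collinear ∩ CB ⟂ AE]
2. B_y = -2191/281  [A, E, B are collinear ∩ CB ⟂ AE]
   → B = (-1475/281, -2191/281)
3. D_x = 0  [D is the centroid of △EAC]
4. D_y = -3  [D is the centroid of △EAC]
   → D = (0, -3)

B = (-1475/281, -2191/281)
D = (0, -3)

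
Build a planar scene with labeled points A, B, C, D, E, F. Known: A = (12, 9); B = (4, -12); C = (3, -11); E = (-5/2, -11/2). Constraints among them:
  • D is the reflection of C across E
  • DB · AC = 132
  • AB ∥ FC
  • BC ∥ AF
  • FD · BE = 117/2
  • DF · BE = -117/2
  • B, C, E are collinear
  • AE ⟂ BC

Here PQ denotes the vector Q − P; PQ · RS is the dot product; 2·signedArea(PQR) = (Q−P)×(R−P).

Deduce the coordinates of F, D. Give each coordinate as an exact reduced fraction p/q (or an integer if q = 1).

D = (-8, 0)
F = (11, 10)

1. F_x = 11  [AB ∥ FC ∩ BC ∥ AF]
2. F_y = 10  [AB ∥ FC ∩ BC ∥ AF]
   → F = (11, 10)
3. D_x = -8  [D is the reflection of C across E]
4. D_y = 0  [D is the reflection of C across E]
   → D = (-8, 0)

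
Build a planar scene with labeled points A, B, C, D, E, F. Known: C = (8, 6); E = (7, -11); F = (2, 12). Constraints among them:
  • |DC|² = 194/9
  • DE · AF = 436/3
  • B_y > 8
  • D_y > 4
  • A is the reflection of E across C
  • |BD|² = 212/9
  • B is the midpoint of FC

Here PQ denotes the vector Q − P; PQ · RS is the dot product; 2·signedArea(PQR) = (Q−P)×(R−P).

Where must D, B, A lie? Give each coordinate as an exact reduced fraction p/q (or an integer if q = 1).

A = (9, 23)
B = (5, 9)
D = (11/3, 13/3)

1. B_x = 5  [B is the midpoint of FC]
2. B_y = 9  [B is the midpoint of FC]
   → B = (5, 9)
3. A_x = 9  [A is the reflection of E across C]
4. A_y = 23  [A is the reflection of E across C]
   → A = (9, 23)
5. D_x = 11/3  [line 7·x + 11·y + -220/3 = 0 ∩ |DC|² = 194/9]
6. D_y = 13/3  [line 7·x + 11·y + -220/3 = 0 ∩ |DC|² = 194/9]
   → D = (11/3, 13/3)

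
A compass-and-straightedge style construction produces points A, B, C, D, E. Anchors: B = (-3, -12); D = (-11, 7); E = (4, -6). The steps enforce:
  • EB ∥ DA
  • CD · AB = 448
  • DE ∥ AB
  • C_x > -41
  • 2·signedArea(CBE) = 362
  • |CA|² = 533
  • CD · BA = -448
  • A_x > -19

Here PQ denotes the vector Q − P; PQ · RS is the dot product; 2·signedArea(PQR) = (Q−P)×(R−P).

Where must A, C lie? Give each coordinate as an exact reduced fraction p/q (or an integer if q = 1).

1. A_x = -18  [DE ∥ AB ∩ EB ∥ DA]
2. A_y = 1  [DE ∥ AB ∩ EB ∥ DA]
   → A = (-18, 1)
3. C_x = -40  [CD · BA = -448 ∩ 2·signedArea(CBE) = 362]
4. C_y = 8  [CD · BA = -448 ∩ 2·signedArea(CBE) = 362]
   → C = (-40, 8)

A = (-18, 1)
C = (-40, 8)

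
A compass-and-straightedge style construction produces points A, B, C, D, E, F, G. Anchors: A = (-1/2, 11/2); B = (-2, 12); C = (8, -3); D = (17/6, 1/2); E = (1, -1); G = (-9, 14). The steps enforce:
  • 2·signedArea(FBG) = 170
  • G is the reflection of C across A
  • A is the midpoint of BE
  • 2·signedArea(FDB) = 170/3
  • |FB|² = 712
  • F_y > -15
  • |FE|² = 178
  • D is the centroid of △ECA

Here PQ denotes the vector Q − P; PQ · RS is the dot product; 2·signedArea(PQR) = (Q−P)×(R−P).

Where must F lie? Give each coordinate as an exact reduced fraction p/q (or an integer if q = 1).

1. F_x = 4  [2·signedArea(FDB) = 170/3 ∩ 2·signedArea(FBG) = 170]
2. F_y = -14  [2·signedArea(FDB) = 170/3 ∩ 2·signedArea(FBG) = 170]
   → F = (4, -14)

F = (4, -14)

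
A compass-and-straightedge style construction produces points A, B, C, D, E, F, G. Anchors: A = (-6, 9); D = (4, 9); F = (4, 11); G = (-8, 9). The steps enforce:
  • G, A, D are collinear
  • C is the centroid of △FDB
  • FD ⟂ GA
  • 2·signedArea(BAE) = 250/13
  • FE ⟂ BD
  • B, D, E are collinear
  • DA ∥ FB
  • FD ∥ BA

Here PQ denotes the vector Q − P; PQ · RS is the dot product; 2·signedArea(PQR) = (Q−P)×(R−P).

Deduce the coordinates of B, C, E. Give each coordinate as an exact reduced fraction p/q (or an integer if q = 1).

1. B_x = -6  [FD ∥ BA ∩ DA ∥ FB]
2. B_y = 11  [FD ∥ BA ∩ DA ∥ FB]
   → B = (-6, 11)
3. C_x = 2/3  [C is the centroid of △FDB]
4. C_y = 31/3  [C is the centroid of △FDB]
   → C = (2/3, 31/3)
5. E_x = 47/13  [B, D, E are collinear ∩ FE ⟂ BD]
6. E_y = 118/13  [B, D, E are collinear ∩ FE ⟂ BD]
   → E = (47/13, 118/13)

B = (-6, 11)
C = (2/3, 31/3)
E = (47/13, 118/13)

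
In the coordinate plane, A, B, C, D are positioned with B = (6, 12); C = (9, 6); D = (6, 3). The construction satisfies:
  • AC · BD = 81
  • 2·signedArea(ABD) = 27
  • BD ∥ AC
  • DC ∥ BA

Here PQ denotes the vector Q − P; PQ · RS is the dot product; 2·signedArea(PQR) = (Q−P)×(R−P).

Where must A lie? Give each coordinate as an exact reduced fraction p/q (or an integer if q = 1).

1. A_x = 9  [BD ∥ AC ∩ DC ∥ BA]
2. A_y = 15  [BD ∥ AC ∩ DC ∥ BA]
   → A = (9, 15)

A = (9, 15)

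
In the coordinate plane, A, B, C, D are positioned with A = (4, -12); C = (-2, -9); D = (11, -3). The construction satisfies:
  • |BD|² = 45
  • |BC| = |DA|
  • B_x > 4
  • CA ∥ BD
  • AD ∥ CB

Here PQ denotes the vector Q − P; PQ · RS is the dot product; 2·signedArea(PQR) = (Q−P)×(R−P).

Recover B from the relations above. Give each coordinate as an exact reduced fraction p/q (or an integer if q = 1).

B = (5, 0)

1. B_x = 5  [CA ∥ BD ∩ AD ∥ CB]
2. B_y = 0  [CA ∥ BD ∩ AD ∥ CB]
   → B = (5, 0)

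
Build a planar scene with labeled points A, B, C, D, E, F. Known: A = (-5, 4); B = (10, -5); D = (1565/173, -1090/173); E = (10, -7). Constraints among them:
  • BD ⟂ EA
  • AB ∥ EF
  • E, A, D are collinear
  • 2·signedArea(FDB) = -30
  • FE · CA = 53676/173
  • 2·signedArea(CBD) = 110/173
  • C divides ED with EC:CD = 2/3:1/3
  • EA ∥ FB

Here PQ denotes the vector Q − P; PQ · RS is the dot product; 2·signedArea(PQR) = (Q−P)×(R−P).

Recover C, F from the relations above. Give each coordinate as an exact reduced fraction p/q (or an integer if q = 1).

1. C_x = 1620/173  [C divides ED with EC:CD = 2/3:1/3]
2. C_y = -3391/519  [C divides ED with EC:CD = 2/3:1/3]
   → C = (1620/173, -3391/519)
3. F_x = 25  [EA ∥ FB ∩ AB ∥ EF]
4. F_y = -16  [EA ∥ FB ∩ AB ∥ EF]
   → F = (25, -16)

C = (1620/173, -3391/519)
F = (25, -16)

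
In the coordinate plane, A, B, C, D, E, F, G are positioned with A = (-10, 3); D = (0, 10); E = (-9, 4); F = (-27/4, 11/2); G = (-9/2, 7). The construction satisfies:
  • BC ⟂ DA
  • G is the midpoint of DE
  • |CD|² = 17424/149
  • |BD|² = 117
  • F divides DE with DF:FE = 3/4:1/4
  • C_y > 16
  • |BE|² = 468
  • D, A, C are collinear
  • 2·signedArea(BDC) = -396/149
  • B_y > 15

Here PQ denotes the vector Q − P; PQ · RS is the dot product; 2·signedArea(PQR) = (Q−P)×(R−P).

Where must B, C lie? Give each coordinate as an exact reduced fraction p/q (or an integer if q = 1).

1. C_x = 1320/149  [line 7·x + -10·y + 100 = 0 ∩ |CD|² = 17424/149]
2. C_y = 2414/149  [line 7·x + -10·y + 100 = 0 ∩ |CD|² = 17424/149]
   → C = (1320/149, 2414/149)
3. B_x = 9  [2·signedArea(BDC) = -396/149 ∩ BC ⟂ DA]
4. B_y = 16  [2·signedArea(BDC) = -396/149 ∩ BC ⟂ DA]
   → B = (9, 16)

B = (9, 16)
C = (1320/149, 2414/149)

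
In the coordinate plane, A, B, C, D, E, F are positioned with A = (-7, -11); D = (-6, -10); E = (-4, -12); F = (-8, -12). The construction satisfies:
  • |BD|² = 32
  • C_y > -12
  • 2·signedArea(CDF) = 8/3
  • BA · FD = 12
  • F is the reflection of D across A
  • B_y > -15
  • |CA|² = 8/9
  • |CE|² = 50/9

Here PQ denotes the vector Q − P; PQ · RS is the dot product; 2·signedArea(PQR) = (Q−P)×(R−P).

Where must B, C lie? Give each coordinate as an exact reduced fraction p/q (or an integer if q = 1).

B = (-10, -14)
C = (-19/3, -35/3)

1. B_x = -10  [line -2·x + -2·y + -48 = 0 ∩ |BD|² = 32]
2. B_y = -14  [line -2·x + -2·y + -48 = 0 ∩ |BD|² = 32]
   → B = (-10, -14)
3. C_x = -19/3  [line 2·x + -2·y + -32/3 = 0 ∩ |CA|² = 8/9]
4. C_y = -35/3  [line 2·x + -2·y + -32/3 = 0 ∩ |CA|² = 8/9]
   → C = (-19/3, -35/3)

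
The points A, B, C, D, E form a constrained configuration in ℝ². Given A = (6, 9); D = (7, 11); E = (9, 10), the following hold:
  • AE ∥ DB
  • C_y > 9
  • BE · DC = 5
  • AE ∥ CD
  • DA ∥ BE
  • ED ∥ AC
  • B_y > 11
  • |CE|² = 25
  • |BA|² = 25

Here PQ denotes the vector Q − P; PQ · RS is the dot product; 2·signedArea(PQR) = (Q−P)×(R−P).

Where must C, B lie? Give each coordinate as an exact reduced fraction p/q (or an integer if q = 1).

B = (10, 12)
C = (4, 10)

1. C_x = 4  [AE ∥ CD ∩ ED ∥ AC]
2. C_y = 10  [AE ∥ CD ∩ ED ∥ AC]
   → C = (4, 10)
3. B_x = 10  [DA ∥ BE ∩ AE ∥ DB]
4. B_y = 12  [DA ∥ BE ∩ AE ∥ DB]
   → B = (10, 12)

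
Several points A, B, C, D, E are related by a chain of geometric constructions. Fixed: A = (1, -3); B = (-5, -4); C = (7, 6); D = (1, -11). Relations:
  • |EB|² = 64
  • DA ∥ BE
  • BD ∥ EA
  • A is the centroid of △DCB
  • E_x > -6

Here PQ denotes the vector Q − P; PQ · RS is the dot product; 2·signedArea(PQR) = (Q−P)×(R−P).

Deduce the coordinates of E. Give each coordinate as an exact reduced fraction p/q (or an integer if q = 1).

1. E_x = -5  [BD ∥ EA ∩ DA ∥ BE]
2. E_y = 4  [BD ∥ EA ∩ DA ∥ BE]
   → E = (-5, 4)

E = (-5, 4)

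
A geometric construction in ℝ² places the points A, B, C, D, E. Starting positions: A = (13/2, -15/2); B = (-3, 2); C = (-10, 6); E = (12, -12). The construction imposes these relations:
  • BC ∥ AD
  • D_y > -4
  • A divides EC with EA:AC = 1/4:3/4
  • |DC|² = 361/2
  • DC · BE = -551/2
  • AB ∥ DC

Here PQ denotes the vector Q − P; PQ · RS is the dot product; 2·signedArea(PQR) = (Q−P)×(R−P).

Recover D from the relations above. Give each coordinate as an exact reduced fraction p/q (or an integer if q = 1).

1. D_x = -1/2  [AB ∥ DC ∩ BC ∥ AD]
2. D_y = -7/2  [AB ∥ DC ∩ BC ∥ AD]
   → D = (-1/2, -7/2)

D = (-1/2, -7/2)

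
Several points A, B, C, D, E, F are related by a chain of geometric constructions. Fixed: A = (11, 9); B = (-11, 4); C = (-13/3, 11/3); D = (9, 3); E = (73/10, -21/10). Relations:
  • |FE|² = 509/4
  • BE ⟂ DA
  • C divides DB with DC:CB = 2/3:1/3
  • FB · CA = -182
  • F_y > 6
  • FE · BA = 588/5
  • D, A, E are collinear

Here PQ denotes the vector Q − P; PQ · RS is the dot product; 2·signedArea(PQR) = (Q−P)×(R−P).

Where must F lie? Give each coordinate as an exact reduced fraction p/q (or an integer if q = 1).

F = (0, 13/2)

1. F_x = 0  [FB · CA = -182 ∩ FE · BA = 588/5]
2. F_y = 13/2  [FB · CA = -182 ∩ FE · BA = 588/5]
   → F = (0, 13/2)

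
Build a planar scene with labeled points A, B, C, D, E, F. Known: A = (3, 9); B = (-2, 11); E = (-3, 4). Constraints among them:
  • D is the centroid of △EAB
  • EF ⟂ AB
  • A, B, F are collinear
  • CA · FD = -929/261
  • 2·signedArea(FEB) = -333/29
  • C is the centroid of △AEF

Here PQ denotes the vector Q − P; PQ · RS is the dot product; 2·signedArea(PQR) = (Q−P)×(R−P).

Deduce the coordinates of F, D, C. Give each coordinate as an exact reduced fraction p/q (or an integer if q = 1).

1. F_x = -13/29  [A, B, F are collinear ∩ EF ⟂ AB]
2. F_y = 301/29  [A, B, F are collinear ∩ EF ⟂ AB]
   → F = (-13/29, 301/29)
3. D_x = -2/3  [D is the centroid of △EAB]
4. D_y = 8  [D is the centroid of △EAB]
   → D = (-2/3, 8)
5. C_x = -13/87  [C is the centroid of △AEF]
6. C_y = 226/29  [C is the centroid of △AEF]
   → C = (-13/87, 226/29)

C = (-13/87, 226/29)
D = (-2/3, 8)
F = (-13/29, 301/29)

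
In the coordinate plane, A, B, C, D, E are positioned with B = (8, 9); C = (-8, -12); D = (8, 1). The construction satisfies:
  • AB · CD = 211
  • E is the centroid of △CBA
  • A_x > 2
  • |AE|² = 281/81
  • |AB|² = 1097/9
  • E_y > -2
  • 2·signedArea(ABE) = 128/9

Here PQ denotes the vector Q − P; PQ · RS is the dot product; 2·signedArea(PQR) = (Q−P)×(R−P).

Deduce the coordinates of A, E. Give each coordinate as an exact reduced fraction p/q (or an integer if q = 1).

A = (8/3, -2/3)
E = (8/9, -11/9)

1. A_x = 8/3  [line -16·x + -13·y + 34 = 0 ∩ |AB|² = 1097/9]
2. A_y = -2/3  [line -16·x + -13·y + 34 = 0 ∩ |AB|² = 1097/9]
   → A = (8/3, -2/3)
3. E_x = 8/9  [E is the centroid of △CBA]
4. E_y = -11/9  [E is the centroid of △CBA]
   → E = (8/9, -11/9)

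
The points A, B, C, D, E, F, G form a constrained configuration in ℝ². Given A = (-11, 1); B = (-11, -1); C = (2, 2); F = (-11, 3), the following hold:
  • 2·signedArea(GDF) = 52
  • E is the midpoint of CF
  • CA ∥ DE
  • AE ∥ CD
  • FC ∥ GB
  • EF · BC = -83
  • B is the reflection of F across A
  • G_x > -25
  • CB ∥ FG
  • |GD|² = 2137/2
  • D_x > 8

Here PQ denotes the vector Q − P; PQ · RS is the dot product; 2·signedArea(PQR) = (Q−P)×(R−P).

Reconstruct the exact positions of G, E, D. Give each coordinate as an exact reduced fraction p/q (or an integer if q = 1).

1. G_x = -24  [FC ∥ GB ∩ CB ∥ FG]
2. G_y = 0  [FC ∥ GB ∩ CB ∥ FG]
   → G = (-24, 0)
3. E_x = -9/2  [E is the midpoint of CF]
4. E_y = 5/2  [E is the midpoint of CF]
   → E = (-9/2, 5/2)
5. D_x = 17/2  [CA ∥ DE ∩ AE ∥ CD]
6. D_y = 7/2  [CA ∥ DE ∩ AE ∥ CD]
   → D = (17/2, 7/2)

D = (17/2, 7/2)
E = (-9/2, 5/2)
G = (-24, 0)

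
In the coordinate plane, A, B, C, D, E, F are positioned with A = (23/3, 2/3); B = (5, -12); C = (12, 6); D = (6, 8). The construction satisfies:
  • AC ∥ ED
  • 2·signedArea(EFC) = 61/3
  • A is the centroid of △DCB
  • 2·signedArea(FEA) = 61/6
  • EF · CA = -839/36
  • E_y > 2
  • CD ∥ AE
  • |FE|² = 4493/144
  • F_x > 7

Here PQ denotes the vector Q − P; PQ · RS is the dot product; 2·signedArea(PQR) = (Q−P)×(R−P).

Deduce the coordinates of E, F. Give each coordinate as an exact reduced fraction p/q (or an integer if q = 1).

1. E_x = 5/3  [AC ∥ ED ∩ CD ∥ AE]
2. E_y = 8/3  [AC ∥ ED ∩ CD ∥ AE]
   → E = (5/3, 8/3)
3. F_x = 29/4  [2·signedArea(FEA) = 61/6 ∩ EF · CA = -839/36]
4. F_y = 5/2  [2·signedArea(FEA) = 61/6 ∩ EF · CA = -839/36]
   → F = (29/4, 5/2)

E = (5/3, 8/3)
F = (29/4, 5/2)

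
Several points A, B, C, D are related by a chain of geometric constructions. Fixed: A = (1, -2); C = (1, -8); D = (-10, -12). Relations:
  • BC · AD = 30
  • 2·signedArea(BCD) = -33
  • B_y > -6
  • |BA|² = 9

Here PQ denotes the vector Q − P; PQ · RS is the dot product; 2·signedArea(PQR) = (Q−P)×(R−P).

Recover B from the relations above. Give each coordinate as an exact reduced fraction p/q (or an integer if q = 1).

B = (1, -5)

1. B_x = 1  [BC · AD = 30 ∩ 2·signedArea(BCD) = -33]
2. B_y = -5  [BC · AD = 30 ∩ 2·signedArea(BCD) = -33]
   → B = (1, -5)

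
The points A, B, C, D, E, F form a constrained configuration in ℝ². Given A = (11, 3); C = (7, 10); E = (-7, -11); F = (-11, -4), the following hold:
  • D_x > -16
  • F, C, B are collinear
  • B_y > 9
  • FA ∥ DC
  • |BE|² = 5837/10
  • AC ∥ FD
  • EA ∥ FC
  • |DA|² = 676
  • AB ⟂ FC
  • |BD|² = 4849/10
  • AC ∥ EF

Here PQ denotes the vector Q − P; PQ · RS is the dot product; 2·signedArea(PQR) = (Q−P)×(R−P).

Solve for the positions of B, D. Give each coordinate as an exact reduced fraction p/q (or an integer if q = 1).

1. B_x = 61/10  [F, C, B are collinear ∩ AB ⟂ FC]
2. B_y = 93/10  [F, C, B are collinear ∩ AB ⟂ FC]
   → B = (61/10, 93/10)
3. D_x = -15  [FA ∥ DC ∩ AC ∥ FD]
4. D_y = 3  [FA ∥ DC ∩ AC ∥ FD]
   → D = (-15, 3)

B = (61/10, 93/10)
D = (-15, 3)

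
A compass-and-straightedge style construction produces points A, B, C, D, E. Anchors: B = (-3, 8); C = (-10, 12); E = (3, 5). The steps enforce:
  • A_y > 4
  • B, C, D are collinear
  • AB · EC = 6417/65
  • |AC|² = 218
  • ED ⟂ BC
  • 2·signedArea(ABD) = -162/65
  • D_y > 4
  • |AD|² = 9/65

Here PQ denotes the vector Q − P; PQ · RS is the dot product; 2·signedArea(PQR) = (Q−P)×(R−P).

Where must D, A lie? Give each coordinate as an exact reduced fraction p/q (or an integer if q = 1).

1. D_x = 183/65  [B, C, D are collinear ∩ ED ⟂ BC]
2. D_y = 304/65  [B, C, D are collinear ∩ ED ⟂ BC]
   → D = (183/65, 304/65)
3. A_x = 171/65  [2·signedArea(ABD) = -162/65 ∩ AB · EC = 6417/65]
4. A_y = 283/65  [2·signedArea(ABD) = -162/65 ∩ AB · EC = 6417/65]
   → A = (171/65, 283/65)

A = (171/65, 283/65)
D = (183/65, 304/65)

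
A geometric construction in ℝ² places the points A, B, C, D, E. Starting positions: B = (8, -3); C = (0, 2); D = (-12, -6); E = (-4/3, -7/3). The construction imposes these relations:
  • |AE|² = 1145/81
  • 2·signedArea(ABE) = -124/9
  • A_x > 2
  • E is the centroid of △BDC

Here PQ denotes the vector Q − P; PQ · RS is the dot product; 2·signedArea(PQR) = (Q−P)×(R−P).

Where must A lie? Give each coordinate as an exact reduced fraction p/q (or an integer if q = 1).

A = (20/9, -10/9)

1. A_x = 20/9  [line -2/3·x + -28/3·y + -80/9 = 0 ∩ |AE|² = 1145/81]
2. A_y = -10/9  [line -2/3·x + -28/3·y + -80/9 = 0 ∩ |AE|² = 1145/81]
   → A = (20/9, -10/9)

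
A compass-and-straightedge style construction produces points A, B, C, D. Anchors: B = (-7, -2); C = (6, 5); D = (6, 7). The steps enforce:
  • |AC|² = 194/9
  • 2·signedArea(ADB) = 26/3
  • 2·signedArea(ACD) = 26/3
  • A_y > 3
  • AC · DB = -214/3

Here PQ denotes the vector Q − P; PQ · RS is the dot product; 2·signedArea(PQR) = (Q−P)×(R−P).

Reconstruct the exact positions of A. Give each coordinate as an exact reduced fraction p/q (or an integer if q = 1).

A = (5/3, 10/3)

1. A_x = 5/3  [2·signedArea(ACD) = 26/3 ∩ 2·signedArea(ADB) = 26/3]
2. A_y = 10/3  [2·signedArea(ACD) = 26/3 ∩ 2·signedArea(ADB) = 26/3]
   → A = (5/3, 10/3)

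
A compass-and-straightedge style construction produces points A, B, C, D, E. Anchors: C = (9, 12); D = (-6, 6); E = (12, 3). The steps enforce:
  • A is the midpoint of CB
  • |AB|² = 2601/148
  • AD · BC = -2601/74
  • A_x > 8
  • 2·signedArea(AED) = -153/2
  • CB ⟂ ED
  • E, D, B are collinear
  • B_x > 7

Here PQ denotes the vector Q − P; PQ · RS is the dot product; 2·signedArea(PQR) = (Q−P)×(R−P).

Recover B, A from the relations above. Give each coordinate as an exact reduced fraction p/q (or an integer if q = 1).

A = (615/74, 291/37)
B = (282/37, 138/37)

1. B_x = 282/37  [E, D, B are collinear ∩ CB ⟂ ED]
2. B_y = 138/37  [E, D, B are collinear ∩ CB ⟂ ED]
   → B = (282/37, 138/37)
3. A_x = 615/74  [A is the midpoint of CB]
4. A_y = 291/37  [A is the midpoint of CB]
   → A = (615/74, 291/37)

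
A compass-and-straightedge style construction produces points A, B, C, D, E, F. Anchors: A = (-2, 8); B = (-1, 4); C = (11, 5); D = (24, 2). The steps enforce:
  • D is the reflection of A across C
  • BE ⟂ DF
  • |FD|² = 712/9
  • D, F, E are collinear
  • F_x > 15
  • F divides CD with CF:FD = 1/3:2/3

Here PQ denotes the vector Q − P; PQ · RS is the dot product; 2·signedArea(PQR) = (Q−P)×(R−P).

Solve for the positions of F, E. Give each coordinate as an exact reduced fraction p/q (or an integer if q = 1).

1. F_x = 46/3  [F divides CD with CF:FD = 1/3:2/3]
2. F_y = 4  [F divides CD with CF:FD = 1/3:2/3]
   → F = (46/3, 4)
3. E_x = -31/178  [D, F, E are collinear ∩ BE ⟂ DF]
4. E_y = 1349/178  [D, F, E are collinear ∩ BE ⟂ DF]
   → E = (-31/178, 1349/178)

E = (-31/178, 1349/178)
F = (46/3, 4)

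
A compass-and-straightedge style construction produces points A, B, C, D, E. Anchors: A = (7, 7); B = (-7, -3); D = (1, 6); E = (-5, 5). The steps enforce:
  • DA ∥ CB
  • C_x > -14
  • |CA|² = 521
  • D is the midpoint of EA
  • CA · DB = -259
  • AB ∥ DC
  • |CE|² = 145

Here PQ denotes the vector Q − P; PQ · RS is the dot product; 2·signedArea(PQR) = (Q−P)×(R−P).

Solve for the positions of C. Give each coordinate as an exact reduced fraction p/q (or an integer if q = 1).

1. C_x = -13  [DA ∥ CB ∩ AB ∥ DC]
2. C_y = -4  [DA ∥ CB ∩ AB ∥ DC]
   → C = (-13, -4)

C = (-13, -4)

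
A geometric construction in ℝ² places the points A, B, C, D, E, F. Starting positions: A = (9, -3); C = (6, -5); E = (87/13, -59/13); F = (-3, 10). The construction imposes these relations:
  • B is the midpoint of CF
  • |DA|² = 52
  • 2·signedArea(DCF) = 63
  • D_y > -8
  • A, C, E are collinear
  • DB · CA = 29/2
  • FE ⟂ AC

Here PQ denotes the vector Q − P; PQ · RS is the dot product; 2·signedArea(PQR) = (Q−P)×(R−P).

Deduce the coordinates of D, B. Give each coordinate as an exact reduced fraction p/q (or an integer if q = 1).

1. B_x = 3/2  [B is the midpoint of CF]
2. B_y = 5/2  [B is the midpoint of CF]
   → B = (3/2, 5/2)
3. D_x = 3  [2·signedArea(DCF) = 63 ∩ DB · CA = 29/2]
4. D_y = -7  [2·signedArea(DCF) = 63 ∩ DB · CA = 29/2]
   → D = (3, -7)

B = (3/2, 5/2)
D = (3, -7)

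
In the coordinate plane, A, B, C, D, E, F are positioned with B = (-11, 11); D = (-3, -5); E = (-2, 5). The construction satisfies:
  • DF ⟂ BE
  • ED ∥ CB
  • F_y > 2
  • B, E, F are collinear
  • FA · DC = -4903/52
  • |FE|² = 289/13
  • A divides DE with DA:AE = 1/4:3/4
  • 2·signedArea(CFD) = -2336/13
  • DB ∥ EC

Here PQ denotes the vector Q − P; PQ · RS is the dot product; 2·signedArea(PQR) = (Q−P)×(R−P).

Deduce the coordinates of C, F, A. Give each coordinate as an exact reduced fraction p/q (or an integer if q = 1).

1. C_x = -10  [ED ∥ CB ∩ DB ∥ EC]
2. C_y = 21  [ED ∥ CB ∩ DB ∥ EC]
   → C = (-10, 21)
3. F_x = 25/13  [B, E, F are collinear ∩ DF ⟂ BE]
4. F_y = 31/13  [B, E, F are collinear ∩ DF ⟂ BE]
   → F = (25/13, 31/13)
5. A_x = -11/4  [A divides DE with DA:AE = 1/4:3/4]
6. A_y = -5/2  [A divides DE with DA:AE = 1/4:3/4]
   → A = (-11/4, -5/2)

A = (-11/4, -5/2)
C = (-10, 21)
F = (25/13, 31/13)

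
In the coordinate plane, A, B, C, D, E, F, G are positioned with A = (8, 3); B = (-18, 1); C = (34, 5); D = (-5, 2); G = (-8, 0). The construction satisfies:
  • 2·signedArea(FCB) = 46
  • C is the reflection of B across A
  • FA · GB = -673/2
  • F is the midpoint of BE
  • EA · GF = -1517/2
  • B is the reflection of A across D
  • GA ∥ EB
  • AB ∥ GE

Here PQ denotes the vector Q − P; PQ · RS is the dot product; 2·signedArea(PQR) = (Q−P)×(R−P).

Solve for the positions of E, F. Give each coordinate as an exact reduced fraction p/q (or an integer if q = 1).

E = (-34, -2)
F = (-26, -1/2)

1. E_x = -34  [GA ∥ EB ∩ AB ∥ GE]
2. E_y = -2  [GA ∥ EB ∩ AB ∥ GE]
   → E = (-34, -2)
3. F_x = -26  [F is the midpoint of BE]
4. F_y = -1/2  [F is the midpoint of BE]
   → F = (-26, -1/2)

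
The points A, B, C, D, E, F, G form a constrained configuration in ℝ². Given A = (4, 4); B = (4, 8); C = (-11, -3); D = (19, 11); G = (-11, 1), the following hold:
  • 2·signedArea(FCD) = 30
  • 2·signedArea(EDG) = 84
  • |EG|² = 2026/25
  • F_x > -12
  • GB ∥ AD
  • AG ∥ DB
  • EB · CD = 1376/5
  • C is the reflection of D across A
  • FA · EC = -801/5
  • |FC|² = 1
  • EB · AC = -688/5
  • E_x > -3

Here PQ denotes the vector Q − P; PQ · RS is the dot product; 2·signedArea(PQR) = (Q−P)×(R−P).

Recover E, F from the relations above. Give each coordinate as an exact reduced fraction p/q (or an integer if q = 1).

E = (-2, 6/5)
F = (-11, -2)

1. E_x = -2  [2·signedArea(EDG) = 84 ∩ EB · AC = -688/5]
2. E_y = 6/5  [2·signedArea(EDG) = 84 ∩ EB · AC = -688/5]
   → E = (-2, 6/5)
3. F_x = -11  [2·signedArea(FCD) = 30 ∩ FA · EC = -801/5]
4. F_y = -2  [2·signedArea(FCD) = 30 ∩ FA · EC = -801/5]
   → F = (-11, -2)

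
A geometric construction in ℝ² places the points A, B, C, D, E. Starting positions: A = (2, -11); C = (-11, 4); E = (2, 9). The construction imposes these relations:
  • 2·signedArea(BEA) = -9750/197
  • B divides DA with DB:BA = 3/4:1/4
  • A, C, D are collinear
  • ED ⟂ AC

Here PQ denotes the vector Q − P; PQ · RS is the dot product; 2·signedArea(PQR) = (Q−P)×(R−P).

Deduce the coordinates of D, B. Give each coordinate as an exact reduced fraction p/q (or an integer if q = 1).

1. D_x = -1556/197  [A, C, D are collinear ∩ ED ⟂ AC]
2. D_y = 83/197  [A, C, D are collinear ∩ ED ⟂ AC]
   → D = (-1556/197, 83/197)
3. B_x = -187/394  [B divides DA with DB:BA = 3/4:1/4]
4. B_y = -3209/394  [B divides DA with DB:BA = 3/4:1/4]
   → B = (-187/394, -3209/394)

B = (-187/394, -3209/394)
D = (-1556/197, 83/197)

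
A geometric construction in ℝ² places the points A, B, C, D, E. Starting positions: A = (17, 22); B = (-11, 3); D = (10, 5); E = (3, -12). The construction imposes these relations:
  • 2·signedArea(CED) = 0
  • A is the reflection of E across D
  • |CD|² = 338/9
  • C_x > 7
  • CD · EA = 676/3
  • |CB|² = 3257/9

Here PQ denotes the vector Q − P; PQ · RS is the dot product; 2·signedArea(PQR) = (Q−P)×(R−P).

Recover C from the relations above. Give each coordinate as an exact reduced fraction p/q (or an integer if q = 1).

C = (23/3, -2/3)

1. C_x = 23/3  [2·signedArea(CED) = 0 ∩ CD · EA = 676/3]
2. C_y = -2/3  [2·signedArea(CED) = 0 ∩ CD · EA = 676/3]
   → C = (23/3, -2/3)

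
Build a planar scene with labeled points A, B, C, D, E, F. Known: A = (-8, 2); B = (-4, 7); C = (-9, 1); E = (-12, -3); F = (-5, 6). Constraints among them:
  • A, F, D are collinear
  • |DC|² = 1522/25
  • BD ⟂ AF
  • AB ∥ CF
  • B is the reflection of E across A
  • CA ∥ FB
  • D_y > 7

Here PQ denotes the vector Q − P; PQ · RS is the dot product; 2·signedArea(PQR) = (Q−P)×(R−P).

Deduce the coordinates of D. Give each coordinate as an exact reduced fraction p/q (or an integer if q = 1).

1. D_x = -104/25  [A, F, D are collinear ∩ BD ⟂ AF]
2. D_y = 178/25  [A, F, D are collinear ∩ BD ⟂ AF]
   → D = (-104/25, 178/25)

D = (-104/25, 178/25)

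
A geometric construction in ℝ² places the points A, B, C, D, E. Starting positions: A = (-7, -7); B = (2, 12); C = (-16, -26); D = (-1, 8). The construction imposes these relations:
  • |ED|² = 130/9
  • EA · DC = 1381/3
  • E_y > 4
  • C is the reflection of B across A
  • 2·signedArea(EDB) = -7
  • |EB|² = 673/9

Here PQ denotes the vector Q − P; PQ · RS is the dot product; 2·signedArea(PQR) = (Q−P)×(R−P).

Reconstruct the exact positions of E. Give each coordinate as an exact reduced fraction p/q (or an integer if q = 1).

1. E_x = -2  [2·signedArea(EDB) = -7 ∩ EA · DC = 1381/3]
2. E_y = 13/3  [2·signedArea(EDB) = -7 ∩ EA · DC = 1381/3]
   → E = (-2, 13/3)

E = (-2, 13/3)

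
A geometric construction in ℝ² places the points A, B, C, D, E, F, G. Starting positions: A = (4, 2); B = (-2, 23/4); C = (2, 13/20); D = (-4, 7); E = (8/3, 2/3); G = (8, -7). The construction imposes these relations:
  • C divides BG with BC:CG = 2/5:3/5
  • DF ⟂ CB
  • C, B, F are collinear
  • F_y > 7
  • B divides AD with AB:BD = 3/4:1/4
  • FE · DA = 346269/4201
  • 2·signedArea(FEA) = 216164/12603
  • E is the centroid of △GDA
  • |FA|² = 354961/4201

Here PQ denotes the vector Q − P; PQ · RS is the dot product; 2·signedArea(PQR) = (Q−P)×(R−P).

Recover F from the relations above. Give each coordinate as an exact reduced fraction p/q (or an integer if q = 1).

1. F_x = -14152/4201  [C, B, F are collinear ∩ DF ⟂ CB]
2. F_y = 31487/4201  [C, B, F are collinear ∩ DF ⟂ CB]
   → F = (-14152/4201, 31487/4201)

F = (-14152/4201, 31487/4201)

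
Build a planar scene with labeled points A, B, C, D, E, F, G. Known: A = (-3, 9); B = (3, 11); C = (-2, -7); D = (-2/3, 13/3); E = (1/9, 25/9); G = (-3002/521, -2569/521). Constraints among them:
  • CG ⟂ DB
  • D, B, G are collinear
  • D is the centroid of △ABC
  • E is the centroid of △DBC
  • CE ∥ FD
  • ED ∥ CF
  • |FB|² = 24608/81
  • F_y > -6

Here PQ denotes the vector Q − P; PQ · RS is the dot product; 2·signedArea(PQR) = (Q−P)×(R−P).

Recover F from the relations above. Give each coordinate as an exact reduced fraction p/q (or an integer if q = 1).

F = (-25/9, -49/9)

1. F_x = -25/9  [CE ∥ FD ∩ ED ∥ CF]
2. F_y = -49/9  [CE ∥ FD ∩ ED ∥ CF]
   → F = (-25/9, -49/9)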